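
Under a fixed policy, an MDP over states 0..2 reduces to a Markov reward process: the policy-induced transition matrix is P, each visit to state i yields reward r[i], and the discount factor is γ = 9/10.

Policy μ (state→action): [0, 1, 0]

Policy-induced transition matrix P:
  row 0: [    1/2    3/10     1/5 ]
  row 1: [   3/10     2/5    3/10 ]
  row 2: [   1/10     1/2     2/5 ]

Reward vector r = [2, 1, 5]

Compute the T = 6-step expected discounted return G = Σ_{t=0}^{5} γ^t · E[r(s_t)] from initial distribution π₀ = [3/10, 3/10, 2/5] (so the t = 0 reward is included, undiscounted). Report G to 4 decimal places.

t=0: π = [0.3000, 0.3000, 0.4000], E[r] = 2.9000, γ^t·E[r] = 2.900000, running G = 2.900000
t=1: π = [0.2800, 0.4100, 0.3100], E[r] = 2.5200, γ^t·E[r] = 2.268000, running G = 5.168000
t=2: π = [0.2940, 0.4030, 0.3030], E[r] = 2.5060, γ^t·E[r] = 2.029860, running G = 7.197860
t=3: π = [0.2982, 0.4009, 0.3009], E[r] = 2.5018, γ^t·E[r] = 1.823812, running G = 9.021672
t=4: π = [0.2995, 0.4003, 0.3003], E[r] = 2.5005, γ^t·E[r] = 1.640604, running G = 10.662276
t=5: π = [0.2998, 0.4001, 0.3001], E[r] = 2.5002, γ^t·E[r] = 1.476321, running G = 12.138597

G = 12.1386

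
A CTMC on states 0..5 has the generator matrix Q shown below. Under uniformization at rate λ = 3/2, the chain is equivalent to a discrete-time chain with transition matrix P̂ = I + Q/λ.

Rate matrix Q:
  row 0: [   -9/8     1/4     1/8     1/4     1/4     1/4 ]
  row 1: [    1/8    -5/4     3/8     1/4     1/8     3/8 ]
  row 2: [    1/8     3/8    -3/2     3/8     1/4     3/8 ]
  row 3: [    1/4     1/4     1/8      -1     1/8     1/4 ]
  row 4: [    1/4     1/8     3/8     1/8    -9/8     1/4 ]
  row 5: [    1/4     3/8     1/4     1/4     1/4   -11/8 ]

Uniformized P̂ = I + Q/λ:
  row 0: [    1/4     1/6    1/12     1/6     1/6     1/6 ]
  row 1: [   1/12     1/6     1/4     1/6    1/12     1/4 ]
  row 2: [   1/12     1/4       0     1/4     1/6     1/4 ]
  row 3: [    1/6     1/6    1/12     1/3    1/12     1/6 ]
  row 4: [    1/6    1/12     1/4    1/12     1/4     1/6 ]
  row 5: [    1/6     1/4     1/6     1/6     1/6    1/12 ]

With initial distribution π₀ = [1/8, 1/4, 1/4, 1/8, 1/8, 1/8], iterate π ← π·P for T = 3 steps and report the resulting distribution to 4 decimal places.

π = [0.1521, 0.1812, 0.1409, 0.1996, 0.1471, 0.1791]

t=0: π = [0.1250, 0.2500, 0.2500, 0.1250, 0.1250, 0.1250]
t=1: π = [0.1354, 0.1875, 0.1354, 0.1979, 0.1458, 0.1979]
t=2: π = [0.1510, 0.1823, 0.1441, 0.1988, 0.1467, 0.1771]
t=3: π = [0.1521, 0.1812, 0.1409, 0.1996, 0.1471, 0.1791]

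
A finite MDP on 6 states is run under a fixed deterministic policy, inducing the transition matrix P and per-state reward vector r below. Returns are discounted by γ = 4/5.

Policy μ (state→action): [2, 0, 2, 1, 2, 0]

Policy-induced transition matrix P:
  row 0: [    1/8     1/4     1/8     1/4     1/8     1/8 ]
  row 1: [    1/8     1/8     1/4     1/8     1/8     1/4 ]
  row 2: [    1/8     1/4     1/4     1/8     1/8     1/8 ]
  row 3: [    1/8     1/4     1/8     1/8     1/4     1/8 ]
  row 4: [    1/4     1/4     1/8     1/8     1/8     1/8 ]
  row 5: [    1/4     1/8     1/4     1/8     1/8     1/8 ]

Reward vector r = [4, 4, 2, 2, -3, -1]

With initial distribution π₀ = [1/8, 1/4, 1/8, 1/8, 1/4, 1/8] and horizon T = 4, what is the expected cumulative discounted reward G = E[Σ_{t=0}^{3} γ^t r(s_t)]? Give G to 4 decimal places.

G = 4.1943

t=0: π = [0.1250, 0.2500, 0.1250, 0.1250, 0.2500, 0.1250], E[r] = 1.1250, γ^t·E[r] = 1.125000, running G = 1.125000
t=1: π = [0.1719, 0.2031, 0.1875, 0.1406, 0.1406, 0.1563], E[r] = 1.5781, γ^t·E[r] = 1.262500, running G = 2.387500
t=2: π = [0.1621, 0.2051, 0.1934, 0.1465, 0.1426, 0.1504], E[r] = 1.5703, γ^t·E[r] = 1.005000, running G = 3.392500
t=3: π = [0.1616, 0.2056, 0.1936, 0.1453, 0.1433, 0.1506], E[r] = 1.5659, γ^t·E[r] = 0.801750, running G = 4.194250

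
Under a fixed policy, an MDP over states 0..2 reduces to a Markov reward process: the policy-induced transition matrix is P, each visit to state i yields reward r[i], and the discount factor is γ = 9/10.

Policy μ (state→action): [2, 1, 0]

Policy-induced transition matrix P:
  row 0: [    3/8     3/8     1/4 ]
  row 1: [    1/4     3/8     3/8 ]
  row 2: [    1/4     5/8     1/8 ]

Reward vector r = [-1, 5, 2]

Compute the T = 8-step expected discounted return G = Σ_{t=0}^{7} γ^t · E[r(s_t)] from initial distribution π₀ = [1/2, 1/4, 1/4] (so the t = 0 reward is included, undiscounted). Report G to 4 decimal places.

G = 12.7459

t=0: π = [0.5000, 0.2500, 0.2500], E[r] = 1.2500, γ^t·E[r] = 1.250000, running G = 1.250000
t=1: π = [0.3125, 0.4375, 0.2500], E[r] = 2.3750, γ^t·E[r] = 2.137500, running G = 3.387500
t=2: π = [0.2891, 0.4375, 0.2734], E[r] = 2.4453, γ^t·E[r] = 1.980703, running G = 5.368203
t=3: π = [0.2861, 0.4434, 0.2705], E[r] = 2.4717, γ^t·E[r] = 1.801854, running G = 7.170058
t=4: π = [0.2858, 0.4426, 0.2716], E[r] = 2.4706, γ^t·E[r] = 1.620948, running G = 8.791006
t=5: π = [0.2857, 0.4429, 0.2714], E[r] = 2.4715, γ^t·E[r] = 1.459421, running G = 10.250427
t=6: π = [0.2857, 0.4428, 0.2714], E[r] = 2.4714, γ^t·E[r] = 1.313397, running G = 11.563824
t=7: π = [0.2857, 0.4429, 0.2714], E[r] = 2.4714, γ^t·E[r] = 1.182081, running G = 12.745904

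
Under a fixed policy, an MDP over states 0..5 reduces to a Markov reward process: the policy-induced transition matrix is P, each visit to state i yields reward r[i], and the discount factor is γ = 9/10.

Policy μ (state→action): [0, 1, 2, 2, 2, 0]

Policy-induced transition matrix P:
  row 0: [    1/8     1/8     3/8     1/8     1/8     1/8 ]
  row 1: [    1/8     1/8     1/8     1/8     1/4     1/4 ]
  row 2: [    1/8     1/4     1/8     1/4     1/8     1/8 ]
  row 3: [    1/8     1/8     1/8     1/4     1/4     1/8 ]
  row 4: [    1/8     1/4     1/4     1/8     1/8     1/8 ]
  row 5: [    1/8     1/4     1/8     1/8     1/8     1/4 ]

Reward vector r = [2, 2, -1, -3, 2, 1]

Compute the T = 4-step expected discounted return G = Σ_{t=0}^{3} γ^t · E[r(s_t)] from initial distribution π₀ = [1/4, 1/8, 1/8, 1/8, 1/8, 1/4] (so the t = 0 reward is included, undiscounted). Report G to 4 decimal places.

G = 1.8440

t=0: π = [0.2500, 0.1250, 0.1250, 0.1250, 0.1250, 0.2500], E[r] = 0.7500, γ^t·E[r] = 0.750000, running G = 0.750000
t=1: π = [0.1250, 0.1875, 0.2031, 0.1563, 0.1563, 0.1719], E[r] = 0.4375, γ^t·E[r] = 0.393750, running G = 1.143750
t=2: π = [0.1250, 0.1914, 0.1758, 0.1699, 0.1680, 0.1699], E[r] = 0.4531, γ^t·E[r] = 0.367031, running G = 1.510781
t=3: π = [0.1250, 0.1892, 0.1772, 0.1682, 0.1702, 0.1702], E[r] = 0.4570, γ^t·E[r] = 0.333176, running G = 1.843957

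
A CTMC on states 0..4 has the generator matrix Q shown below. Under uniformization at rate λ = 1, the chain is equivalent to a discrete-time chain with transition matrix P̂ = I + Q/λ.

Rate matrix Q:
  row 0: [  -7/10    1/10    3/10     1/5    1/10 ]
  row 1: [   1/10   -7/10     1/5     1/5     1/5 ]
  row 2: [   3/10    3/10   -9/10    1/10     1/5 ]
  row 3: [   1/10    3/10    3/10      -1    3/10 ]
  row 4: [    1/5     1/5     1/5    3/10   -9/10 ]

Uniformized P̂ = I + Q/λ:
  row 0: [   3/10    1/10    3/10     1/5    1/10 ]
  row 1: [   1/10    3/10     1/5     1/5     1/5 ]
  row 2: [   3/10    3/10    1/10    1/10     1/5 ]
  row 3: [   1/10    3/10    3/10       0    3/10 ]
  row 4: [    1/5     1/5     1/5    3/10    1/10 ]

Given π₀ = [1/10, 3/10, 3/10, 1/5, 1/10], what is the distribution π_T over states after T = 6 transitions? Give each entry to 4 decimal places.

π = [0.2010, 0.2420, 0.2149, 0.1636, 0.1784]

t=0: π = [0.1000, 0.3000, 0.3000, 0.2000, 0.1000]
t=1: π = [0.1900, 0.2700, 0.2000, 0.1400, 0.2000]
t=2: π = [0.1980, 0.2420, 0.2130, 0.1720, 0.1750]
t=3: π = [0.1997, 0.2429, 0.2157, 0.1618, 0.1799]
t=4: π = [0.2011, 0.2421, 0.2146, 0.1641, 0.1782]
t=5: π = [0.2010, 0.2420, 0.2151, 0.1636, 0.1785]
t=6: π = [0.2010, 0.2420, 0.2149, 0.1636, 0.1784]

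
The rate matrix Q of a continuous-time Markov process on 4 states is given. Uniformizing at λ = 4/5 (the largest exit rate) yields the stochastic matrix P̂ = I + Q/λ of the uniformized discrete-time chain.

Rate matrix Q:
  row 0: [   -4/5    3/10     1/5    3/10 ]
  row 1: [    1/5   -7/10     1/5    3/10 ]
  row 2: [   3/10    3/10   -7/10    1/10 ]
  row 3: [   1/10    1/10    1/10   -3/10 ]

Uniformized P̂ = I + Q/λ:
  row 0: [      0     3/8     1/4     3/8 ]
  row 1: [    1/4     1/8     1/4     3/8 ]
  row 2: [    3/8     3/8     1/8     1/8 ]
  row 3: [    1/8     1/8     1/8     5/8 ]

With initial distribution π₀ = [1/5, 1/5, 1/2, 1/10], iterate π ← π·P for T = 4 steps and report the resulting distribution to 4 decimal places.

t=0: π = [0.2000, 0.2000, 0.5000, 0.1000]
t=1: π = [0.2500, 0.3000, 0.1750, 0.2750]
t=2: π = [0.1750, 0.2313, 0.1938, 0.4000]
t=3: π = [0.1805, 0.2172, 0.1758, 0.4266]
t=4: π = [0.1735, 0.2141, 0.1747, 0.4377]

π = [0.1735, 0.2141, 0.1747, 0.4377]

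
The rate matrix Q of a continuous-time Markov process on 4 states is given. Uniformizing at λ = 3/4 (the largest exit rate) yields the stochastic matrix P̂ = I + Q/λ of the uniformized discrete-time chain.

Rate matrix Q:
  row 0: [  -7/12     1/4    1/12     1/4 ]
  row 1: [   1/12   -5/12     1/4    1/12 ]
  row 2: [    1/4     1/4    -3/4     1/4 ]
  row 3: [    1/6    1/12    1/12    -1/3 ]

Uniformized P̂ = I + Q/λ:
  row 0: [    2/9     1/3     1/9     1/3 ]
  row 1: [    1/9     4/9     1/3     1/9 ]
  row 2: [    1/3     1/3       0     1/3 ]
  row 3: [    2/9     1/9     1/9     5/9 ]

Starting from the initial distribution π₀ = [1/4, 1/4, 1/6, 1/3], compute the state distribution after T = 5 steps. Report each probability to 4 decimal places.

t=0: π = [0.2500, 0.2500, 0.1667, 0.3333]
t=1: π = [0.2130, 0.2870, 0.1481, 0.3519]
t=2: π = [0.2068, 0.2870, 0.1584, 0.3477]
t=3: π = [0.2079, 0.2880, 0.1573, 0.3468]
t=4: π = [0.2077, 0.2883, 0.1576, 0.3464]
t=5: π = [0.2077, 0.2884, 0.1577, 0.3463]

π = [0.2077, 0.2884, 0.1577, 0.3463]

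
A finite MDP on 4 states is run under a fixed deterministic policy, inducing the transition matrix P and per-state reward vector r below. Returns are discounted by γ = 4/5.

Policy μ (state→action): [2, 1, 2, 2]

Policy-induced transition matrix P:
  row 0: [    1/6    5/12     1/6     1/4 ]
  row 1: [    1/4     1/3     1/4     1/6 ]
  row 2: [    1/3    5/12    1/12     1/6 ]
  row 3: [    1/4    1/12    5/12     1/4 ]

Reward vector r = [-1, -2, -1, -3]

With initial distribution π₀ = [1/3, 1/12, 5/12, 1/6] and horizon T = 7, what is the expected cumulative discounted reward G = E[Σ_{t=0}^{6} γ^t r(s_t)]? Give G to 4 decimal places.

t=0: π = [0.3333, 0.0833, 0.4167, 0.1667], E[r] = -1.4167, γ^t·E[r] = -1.416667, running G = -1.416667
t=1: π = [0.2569, 0.3542, 0.1806, 0.2083], E[r] = -1.7708, γ^t·E[r] = -1.416667, running G = -2.833333
t=2: π = [0.2436, 0.3177, 0.2332, 0.2054], E[r] = -1.7286, γ^t·E[r] = -1.106296, running G = -3.939630
t=3: π = [0.2491, 0.3217, 0.2251, 0.2041], E[r] = -1.7299, γ^t·E[r] = -0.885704, running G = -4.825333
t=4: π = [0.2480, 0.3218, 0.2257, 0.2044], E[r] = -1.7307, γ^t·E[r] = -0.708894, running G = -5.534227
t=5: π = [0.2481, 0.3217, 0.2258, 0.2044], E[r] = -1.7304, γ^t·E[r] = -0.567031, running G = -6.101258
t=6: π = [0.2481, 0.3217, 0.2258, 0.2044], E[r] = -1.7305, γ^t·E[r] = -0.453637, running G = -6.554895

G = -6.5549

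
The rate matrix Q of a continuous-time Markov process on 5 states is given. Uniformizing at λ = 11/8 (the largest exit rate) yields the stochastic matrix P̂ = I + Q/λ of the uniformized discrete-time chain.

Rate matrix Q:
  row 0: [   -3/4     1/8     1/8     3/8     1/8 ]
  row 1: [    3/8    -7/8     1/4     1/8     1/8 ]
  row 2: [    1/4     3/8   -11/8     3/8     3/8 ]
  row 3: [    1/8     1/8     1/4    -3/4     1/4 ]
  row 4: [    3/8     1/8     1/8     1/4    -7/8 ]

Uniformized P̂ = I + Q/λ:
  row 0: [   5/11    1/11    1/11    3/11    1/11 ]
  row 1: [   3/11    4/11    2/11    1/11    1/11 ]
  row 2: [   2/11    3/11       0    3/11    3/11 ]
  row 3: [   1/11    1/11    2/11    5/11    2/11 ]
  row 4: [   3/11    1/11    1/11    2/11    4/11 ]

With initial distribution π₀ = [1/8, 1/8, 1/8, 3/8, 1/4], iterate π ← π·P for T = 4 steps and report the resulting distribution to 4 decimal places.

t=0: π = [0.1250, 0.1250, 0.1250, 0.3750, 0.2500]
t=1: π = [0.2159, 0.1477, 0.1250, 0.2955, 0.2159]
t=2: π = [0.2469, 0.1539, 0.1198, 0.2800, 0.1994]
t=3: π = [0.2558, 0.1547, 0.1195, 0.2775, 0.1925]
t=4: π = [0.2579, 0.1548, 0.1193, 0.2776, 0.1904]

π = [0.2579, 0.1548, 0.1193, 0.2776, 0.1904]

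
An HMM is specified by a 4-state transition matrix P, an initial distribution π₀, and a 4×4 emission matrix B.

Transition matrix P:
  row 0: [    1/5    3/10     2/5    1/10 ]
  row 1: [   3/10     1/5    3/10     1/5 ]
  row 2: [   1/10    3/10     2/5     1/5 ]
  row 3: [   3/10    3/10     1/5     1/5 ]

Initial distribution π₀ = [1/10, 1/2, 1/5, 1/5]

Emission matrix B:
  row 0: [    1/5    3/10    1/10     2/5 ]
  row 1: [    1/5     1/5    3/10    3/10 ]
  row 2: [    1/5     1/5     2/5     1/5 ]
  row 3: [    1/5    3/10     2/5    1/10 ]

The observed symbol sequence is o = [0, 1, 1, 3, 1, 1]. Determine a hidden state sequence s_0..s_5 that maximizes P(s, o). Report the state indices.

t=0: δ = [2.000e-02, 1.000e-01, 4.000e-02, 4.000e-02]  (obs o_0=0)
t=1: δ = [9.000e-03, 4.000e-03, 6.000e-03, 6.000e-03]  ψ = [1, 1, 1, 1]  (obs o_1=1)
t=2: δ = [5.400e-04, 5.400e-04, 7.200e-04, 3.600e-04]  ψ = [0, 0, 0, 2]  (obs o_2=1)
t=3: δ = [6.480e-05, 6.480e-05, 5.760e-05, 1.440e-05]  ψ = [1, 2, 2, 2]  (obs o_3=3)
t=4: δ = [5.832e-06, 3.888e-06, 5.184e-06, 3.888e-06]  ψ = [1, 0, 0, 1]  (obs o_4=1)
t=5: δ = [3.499e-07, 3.499e-07, 4.666e-07, 3.110e-07]  ψ = [0, 0, 0, 2]  (obs o_5=1)
backtrack: best end state = 2; path = [1, 0, 2, 1, 0, 2]

path = [1, 0, 2, 1, 0, 2]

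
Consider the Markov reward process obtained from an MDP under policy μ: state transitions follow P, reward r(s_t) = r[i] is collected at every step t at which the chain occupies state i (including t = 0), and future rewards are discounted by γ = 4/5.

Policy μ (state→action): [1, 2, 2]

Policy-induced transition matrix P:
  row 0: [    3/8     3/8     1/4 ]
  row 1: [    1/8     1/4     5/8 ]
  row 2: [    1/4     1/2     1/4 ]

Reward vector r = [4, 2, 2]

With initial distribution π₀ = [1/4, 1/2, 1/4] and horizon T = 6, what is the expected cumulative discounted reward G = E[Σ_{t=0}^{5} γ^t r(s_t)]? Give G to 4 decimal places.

t=0: π = [0.2500, 0.5000, 0.2500], E[r] = 2.5000, γ^t·E[r] = 2.500000, running G = 2.500000
t=1: π = [0.2188, 0.3438, 0.4375], E[r] = 2.4375, γ^t·E[r] = 1.950000, running G = 4.450000
t=2: π = [0.2344, 0.3867, 0.3789], E[r] = 2.4688, γ^t·E[r] = 1.580000, running G = 6.030000
t=3: π = [0.2310, 0.3740, 0.3950], E[r] = 2.4619, γ^t·E[r] = 1.260500, running G = 7.290500
t=4: π = [0.2321, 0.3776, 0.3903], E[r] = 2.4642, γ^t·E[r] = 1.009350, running G = 8.299850
t=5: π = [0.2318, 0.3766, 0.3916], E[r] = 2.4636, γ^t·E[r] = 0.807280, running G = 9.107130

G = 9.1071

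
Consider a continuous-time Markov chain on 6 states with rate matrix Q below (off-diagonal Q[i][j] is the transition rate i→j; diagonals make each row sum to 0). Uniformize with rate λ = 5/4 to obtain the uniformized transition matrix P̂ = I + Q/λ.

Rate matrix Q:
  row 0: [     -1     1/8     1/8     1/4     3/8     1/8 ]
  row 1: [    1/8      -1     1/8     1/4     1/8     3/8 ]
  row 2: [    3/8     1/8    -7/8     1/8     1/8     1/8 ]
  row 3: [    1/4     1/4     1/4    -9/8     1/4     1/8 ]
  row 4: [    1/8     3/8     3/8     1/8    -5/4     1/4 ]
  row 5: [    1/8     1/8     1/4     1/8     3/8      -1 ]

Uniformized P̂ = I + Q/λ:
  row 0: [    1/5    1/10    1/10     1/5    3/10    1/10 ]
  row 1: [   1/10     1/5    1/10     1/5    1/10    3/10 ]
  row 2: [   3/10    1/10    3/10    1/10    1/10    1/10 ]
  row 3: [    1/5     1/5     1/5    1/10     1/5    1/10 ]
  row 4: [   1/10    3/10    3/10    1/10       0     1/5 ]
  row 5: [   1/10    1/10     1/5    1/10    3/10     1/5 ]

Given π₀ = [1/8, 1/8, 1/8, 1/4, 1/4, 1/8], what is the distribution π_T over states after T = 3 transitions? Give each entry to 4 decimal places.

t=0: π = [0.1250, 0.1250, 0.1250, 0.2500, 0.2500, 0.1250]
t=1: π = [0.1625, 0.1875, 0.2125, 0.1250, 0.1500, 0.1625]
t=2: π = [0.1713, 0.1613, 0.2013, 0.1350, 0.1625, 0.1688]
t=3: π = [0.1709, 0.1621, 0.2031, 0.1333, 0.1653, 0.1654]

π = [0.1709, 0.1621, 0.2031, 0.1333, 0.1653, 0.1654]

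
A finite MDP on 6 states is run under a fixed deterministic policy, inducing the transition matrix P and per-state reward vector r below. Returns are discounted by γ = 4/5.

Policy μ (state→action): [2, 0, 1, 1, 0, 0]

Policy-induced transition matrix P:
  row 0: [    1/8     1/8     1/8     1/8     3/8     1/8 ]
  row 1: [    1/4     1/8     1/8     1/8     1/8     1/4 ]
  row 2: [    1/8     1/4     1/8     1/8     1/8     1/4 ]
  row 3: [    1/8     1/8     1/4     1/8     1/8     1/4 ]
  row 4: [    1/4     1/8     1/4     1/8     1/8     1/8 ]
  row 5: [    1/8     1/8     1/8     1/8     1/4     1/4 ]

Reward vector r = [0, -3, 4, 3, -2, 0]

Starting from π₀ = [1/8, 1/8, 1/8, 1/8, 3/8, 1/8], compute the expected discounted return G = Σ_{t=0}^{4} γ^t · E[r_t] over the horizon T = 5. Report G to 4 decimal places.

t=0: π = [0.1250, 0.1250, 0.1250, 0.1250, 0.3750, 0.1250], E[r] = -0.2500, γ^t·E[r] = -0.250000, running G = -0.250000
t=1: π = [0.1875, 0.1406, 0.1875, 0.1250, 0.1719, 0.1875], E[r] = 0.3594, γ^t·E[r] = 0.287500, running G = 0.037500
t=2: π = [0.1641, 0.1484, 0.1621, 0.1250, 0.1953, 0.2051], E[r] = 0.1875, γ^t·E[r] = 0.120000, running G = 0.157500
t=3: π = [0.1680, 0.1453, 0.1650, 0.1250, 0.1917, 0.2051], E[r] = 0.2161, γ^t·E[r] = 0.110625, running G = 0.268125
t=4: π = [0.1671, 0.1456, 0.1646, 0.1250, 0.1926, 0.2050], E[r] = 0.2112, γ^t·E[r] = 0.086500, running G = 0.354625

G = 0.3546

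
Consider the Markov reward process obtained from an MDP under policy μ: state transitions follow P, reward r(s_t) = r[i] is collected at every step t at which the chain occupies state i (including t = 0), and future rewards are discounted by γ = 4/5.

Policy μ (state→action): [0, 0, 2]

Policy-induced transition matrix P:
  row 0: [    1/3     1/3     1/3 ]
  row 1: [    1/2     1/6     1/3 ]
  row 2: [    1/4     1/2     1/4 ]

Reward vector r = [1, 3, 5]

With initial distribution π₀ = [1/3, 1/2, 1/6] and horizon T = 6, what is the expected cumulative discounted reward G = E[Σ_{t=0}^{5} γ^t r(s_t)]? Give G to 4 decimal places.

t=0: π = [0.3333, 0.5000, 0.1667], E[r] = 2.6667, γ^t·E[r] = 2.666667, running G = 2.666667
t=1: π = [0.4028, 0.2778, 0.3194], E[r] = 2.8333, γ^t·E[r] = 2.266667, running G = 4.933333
t=2: π = [0.3530, 0.3403, 0.3067], E[r] = 2.9074, γ^t·E[r] = 1.860741, running G = 6.794074
t=3: π = [0.3645, 0.3277, 0.3078], E[r] = 2.8866, γ^t·E[r] = 1.477926, running G = 8.272000
t=4: π = [0.3623, 0.3300, 0.3077], E[r] = 2.8908, γ^t·E[r] = 1.184053, running G = 9.456053
t=5: π = [0.3627, 0.3296, 0.3077], E[r] = 2.8900, γ^t·E[r] = 0.946995, running G = 10.403047

G = 10.4030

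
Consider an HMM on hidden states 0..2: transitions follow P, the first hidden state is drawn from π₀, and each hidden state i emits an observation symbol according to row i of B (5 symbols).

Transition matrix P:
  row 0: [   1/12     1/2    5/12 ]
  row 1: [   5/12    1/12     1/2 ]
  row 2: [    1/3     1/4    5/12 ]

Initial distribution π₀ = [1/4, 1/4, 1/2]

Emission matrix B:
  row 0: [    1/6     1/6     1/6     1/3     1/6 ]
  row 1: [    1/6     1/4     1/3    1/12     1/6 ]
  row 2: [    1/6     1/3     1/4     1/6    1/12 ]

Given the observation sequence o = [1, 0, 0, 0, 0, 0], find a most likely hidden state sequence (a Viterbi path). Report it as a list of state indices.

t=0: δ = [4.167e-02, 6.250e-02, 1.667e-01]  (obs o_0=1)
t=1: δ = [9.259e-03, 6.944e-03, 1.157e-02]  ψ = [2, 2, 2]  (obs o_1=0)
t=2: δ = [6.430e-04, 7.716e-04, 8.038e-04]  ψ = [2, 0, 2]  (obs o_2=0)
t=3: δ = [5.358e-05, 5.358e-05, 6.430e-05]  ψ = [1, 0, 1]  (obs o_3=0)
t=4: δ = [3.721e-06, 4.465e-06, 4.465e-06]  ψ = [1, 0, 1]  (obs o_4=0)
t=5: δ = [3.101e-07, 3.101e-07, 3.721e-07]  ψ = [1, 0, 1]  (obs o_5=0)
backtrack: best end state = 2; path = [2, 0, 1, 0, 1, 2]

path = [2, 0, 1, 0, 1, 2]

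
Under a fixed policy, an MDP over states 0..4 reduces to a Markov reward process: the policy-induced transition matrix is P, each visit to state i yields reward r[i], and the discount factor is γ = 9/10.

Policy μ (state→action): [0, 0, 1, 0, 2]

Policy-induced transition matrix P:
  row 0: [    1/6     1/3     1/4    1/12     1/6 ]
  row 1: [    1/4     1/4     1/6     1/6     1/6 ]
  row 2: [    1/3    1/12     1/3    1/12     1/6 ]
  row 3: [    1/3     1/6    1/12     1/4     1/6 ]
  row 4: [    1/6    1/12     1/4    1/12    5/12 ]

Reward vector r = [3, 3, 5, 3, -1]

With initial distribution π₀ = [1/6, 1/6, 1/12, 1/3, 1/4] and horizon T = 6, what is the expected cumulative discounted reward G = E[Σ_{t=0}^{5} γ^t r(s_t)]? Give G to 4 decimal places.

t=0: π = [0.1667, 0.1667, 0.0833, 0.3333, 0.2500], E[r] = 2.1667, γ^t·E[r] = 2.166667, running G = 2.166667
t=1: π = [0.2500, 0.1806, 0.1875, 0.1528, 0.2292], E[r] = 2.4583, γ^t·E[r] = 2.212500, running G = 4.379167
t=2: π = [0.2384, 0.1887, 0.2251, 0.1238, 0.2240], E[r] = 2.5544, γ^t·E[r] = 2.069063, running G = 6.448229
t=3: π = [0.2405, 0.1847, 0.2324, 0.1197, 0.2227], E[r] = 2.5742, γ^t·E[r] = 1.876570, running G = 8.324799
t=4: π = [0.2407, 0.1842, 0.2340, 0.1187, 0.2223], E[r] = 2.5787, γ^t·E[r] = 1.691903, running G = 10.016703
t=5: π = [0.2408, 0.1841, 0.2344, 0.1185, 0.2222], E[r] = 2.5797, γ^t·E[r] = 1.523313, running G = 11.540016

G = 11.5400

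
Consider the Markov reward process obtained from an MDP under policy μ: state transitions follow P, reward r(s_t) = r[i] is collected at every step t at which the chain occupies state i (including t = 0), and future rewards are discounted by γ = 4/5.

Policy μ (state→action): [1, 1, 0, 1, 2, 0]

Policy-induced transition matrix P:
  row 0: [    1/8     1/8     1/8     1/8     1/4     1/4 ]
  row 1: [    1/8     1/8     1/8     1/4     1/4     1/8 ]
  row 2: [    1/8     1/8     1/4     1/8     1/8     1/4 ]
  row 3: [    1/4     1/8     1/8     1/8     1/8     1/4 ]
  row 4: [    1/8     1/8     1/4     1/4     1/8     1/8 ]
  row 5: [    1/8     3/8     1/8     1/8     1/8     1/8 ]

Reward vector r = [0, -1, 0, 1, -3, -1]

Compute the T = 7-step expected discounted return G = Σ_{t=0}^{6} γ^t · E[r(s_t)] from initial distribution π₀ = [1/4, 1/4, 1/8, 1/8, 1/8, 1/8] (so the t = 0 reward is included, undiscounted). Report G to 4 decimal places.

G = -2.6765

t=0: π = [0.2500, 0.2500, 0.1250, 0.1250, 0.1250, 0.1250], E[r] = -0.6250, γ^t·E[r] = -0.625000, running G = -0.625000
t=1: π = [0.1406, 0.1563, 0.1563, 0.1719, 0.1875, 0.1875], E[r] = -0.7344, γ^t·E[r] = -0.587500, running G = -1.212500
t=2: π = [0.1465, 0.1719, 0.1680, 0.1680, 0.1621, 0.1836], E[r] = -0.6738, γ^t·E[r] = -0.431250, running G = -1.643750
t=3: π = [0.1460, 0.1709, 0.1663, 0.1667, 0.1648, 0.1853], E[r] = -0.6838, γ^t·E[r] = -0.350125, running G = -1.993875
t=4: π = [0.1458, 0.1713, 0.1664, 0.1670, 0.1646, 0.1849], E[r] = -0.6831, γ^t·E[r] = -0.279788, running G = -2.273663
t=5: π = [0.1459, 0.1712, 0.1664, 0.1670, 0.1646, 0.1849], E[r] = -0.6831, γ^t·E[r] = -0.223826, running G = -2.497489
t=6: π = [0.1459, 0.1712, 0.1664, 0.1670, 0.1646, 0.1849], E[r] = -0.6831, γ^t·E[r] = -0.179059, running G = -2.676547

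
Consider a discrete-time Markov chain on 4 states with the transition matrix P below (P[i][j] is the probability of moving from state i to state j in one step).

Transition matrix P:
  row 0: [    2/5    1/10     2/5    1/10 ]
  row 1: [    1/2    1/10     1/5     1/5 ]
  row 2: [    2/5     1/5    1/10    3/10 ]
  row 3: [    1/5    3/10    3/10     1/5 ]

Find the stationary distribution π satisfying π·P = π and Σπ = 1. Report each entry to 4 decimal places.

π = [0.3787, 0.1646, 0.2678, 0.1889]

Balance equations π_j = Σ_i π_i·P[i][j]:
  π_0 = 2/5·π_0 + 1/2·π_1 + 2/5·π_2 + 1/5·π_3
  π_1 = 1/10·π_0 + 1/10·π_1 + 1/5·π_2 + 3/10·π_3
  π_2 = 2/5·π_0 + 1/5·π_1 + 1/10·π_2 + 3/10·π_3
  normalize: π_0 + π_1 + π_2 + π_3 = 1
Solving the linear system gives exactly π = [451/1191, 196/1191, 319/1191, 75/397].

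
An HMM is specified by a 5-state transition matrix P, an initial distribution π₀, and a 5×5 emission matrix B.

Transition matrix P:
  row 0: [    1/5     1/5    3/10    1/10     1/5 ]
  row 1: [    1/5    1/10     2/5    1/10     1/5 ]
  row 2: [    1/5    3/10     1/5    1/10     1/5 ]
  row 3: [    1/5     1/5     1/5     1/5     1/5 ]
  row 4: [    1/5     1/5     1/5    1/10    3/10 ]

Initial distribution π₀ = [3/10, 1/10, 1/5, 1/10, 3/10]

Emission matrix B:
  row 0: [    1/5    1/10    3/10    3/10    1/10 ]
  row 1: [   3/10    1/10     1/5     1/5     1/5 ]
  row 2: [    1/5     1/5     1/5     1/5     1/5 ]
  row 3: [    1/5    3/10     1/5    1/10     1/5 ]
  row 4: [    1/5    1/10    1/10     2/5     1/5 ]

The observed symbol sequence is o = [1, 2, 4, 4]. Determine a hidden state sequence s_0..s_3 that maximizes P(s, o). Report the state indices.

t=0: δ = [3.000e-02, 1.000e-02, 4.000e-02, 3.000e-02, 3.000e-02]  (obs o_0=1)
t=1: δ = [2.400e-03, 2.400e-03, 1.800e-03, 1.200e-03, 9.000e-04]  ψ = [2, 2, 0, 3, 4]  (obs o_1=2)
t=2: δ = [4.800e-05, 1.080e-04, 1.920e-04, 4.800e-05, 9.600e-05]  ψ = [0, 2, 1, 0, 0]  (obs o_2=4)
t=3: δ = [3.840e-06, 1.152e-05, 8.640e-06, 3.840e-06, 7.680e-06]  ψ = [2, 2, 1, 2, 2]  (obs o_3=4)
backtrack: best end state = 1; path = [2, 1, 2, 1]

path = [2, 1, 2, 1]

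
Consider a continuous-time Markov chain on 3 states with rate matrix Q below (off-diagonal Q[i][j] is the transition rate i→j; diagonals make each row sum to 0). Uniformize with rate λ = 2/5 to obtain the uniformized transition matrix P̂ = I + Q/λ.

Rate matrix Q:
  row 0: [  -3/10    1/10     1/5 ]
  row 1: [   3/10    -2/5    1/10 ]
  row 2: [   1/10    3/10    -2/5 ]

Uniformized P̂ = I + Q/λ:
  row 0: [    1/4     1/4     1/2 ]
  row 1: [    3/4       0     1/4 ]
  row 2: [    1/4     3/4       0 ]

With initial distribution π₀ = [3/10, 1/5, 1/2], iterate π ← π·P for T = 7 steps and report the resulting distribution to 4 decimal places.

π = [0.4087, 0.3107, 0.2807]

t=0: π = [0.3000, 0.2000, 0.5000]
t=1: π = [0.3500, 0.4500, 0.2000]
t=2: π = [0.4750, 0.2375, 0.2875]
t=3: π = [0.3688, 0.3344, 0.2969]
t=4: π = [0.4172, 0.3148, 0.2680]
t=5: π = [0.4074, 0.3053, 0.2873]
t=6: π = [0.4026, 0.3173, 0.2800]
t=7: π = [0.4087, 0.3107, 0.2807]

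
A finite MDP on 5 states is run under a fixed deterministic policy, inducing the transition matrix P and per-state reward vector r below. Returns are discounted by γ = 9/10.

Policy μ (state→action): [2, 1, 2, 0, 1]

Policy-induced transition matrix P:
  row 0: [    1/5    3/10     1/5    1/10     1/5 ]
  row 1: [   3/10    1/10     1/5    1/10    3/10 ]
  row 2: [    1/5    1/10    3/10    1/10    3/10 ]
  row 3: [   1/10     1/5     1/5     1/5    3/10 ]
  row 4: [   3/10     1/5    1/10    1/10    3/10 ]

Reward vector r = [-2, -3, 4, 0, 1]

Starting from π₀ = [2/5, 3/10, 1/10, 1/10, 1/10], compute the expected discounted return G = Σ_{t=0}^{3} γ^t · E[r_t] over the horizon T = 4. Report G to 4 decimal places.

G = -1.1607

t=0: π = [0.4000, 0.3000, 0.1000, 0.1000, 0.1000], E[r] = -1.2000, γ^t·E[r] = -1.200000, running G = -1.200000
t=1: π = [0.2300, 0.2000, 0.2000, 0.1100, 0.2600], E[r] = 0.0000, γ^t·E[r] = 0.000000, running G = -1.200000
t=2: π = [0.2350, 0.1830, 0.1940, 0.1110, 0.2770], E[r] = 0.0340, γ^t·E[r] = 0.027540, running G = -1.172460
t=3: π = [0.2349, 0.1858, 0.1917, 0.1111, 0.2765], E[r] = 0.0161, γ^t·E[r] = 0.011737, running G = -1.160723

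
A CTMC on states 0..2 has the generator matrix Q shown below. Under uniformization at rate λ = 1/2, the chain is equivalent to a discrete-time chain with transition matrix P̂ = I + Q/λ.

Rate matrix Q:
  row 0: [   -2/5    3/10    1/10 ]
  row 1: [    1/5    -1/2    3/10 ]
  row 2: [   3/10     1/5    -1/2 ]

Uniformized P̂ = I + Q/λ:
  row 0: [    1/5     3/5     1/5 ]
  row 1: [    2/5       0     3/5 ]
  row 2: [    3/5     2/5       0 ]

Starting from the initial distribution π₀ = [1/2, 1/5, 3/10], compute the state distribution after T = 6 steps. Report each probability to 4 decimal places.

π = [0.3787, 0.3407, 0.2806]

t=0: π = [0.5000, 0.2000, 0.3000]
t=1: π = [0.3600, 0.4200, 0.2200]
t=2: π = [0.3720, 0.3040, 0.3240]
t=3: π = [0.3904, 0.3528, 0.2568]
t=4: π = [0.3733, 0.3370, 0.2898]
t=5: π = [0.3833, 0.3399, 0.2768]
t=6: π = [0.3787, 0.3407, 0.2806]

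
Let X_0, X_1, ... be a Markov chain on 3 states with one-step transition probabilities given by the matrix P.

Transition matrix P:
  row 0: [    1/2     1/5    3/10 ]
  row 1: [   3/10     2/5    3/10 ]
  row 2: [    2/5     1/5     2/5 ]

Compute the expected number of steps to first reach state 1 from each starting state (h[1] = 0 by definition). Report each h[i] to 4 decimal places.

h = [5.0000, 0.0000, 5.0000]

First-step conditioning: h[1] = 0; for i ≠ 1, h[i] = 1 + Σ_k P[i][k]·h[k].
  h[0] = 1 + 1/2·h[0] + 3/10·h[2]
  h[2] = 1 + 2/5·h[0] + 2/5·h[2]
Solving the 2×2 linear system over states ≠ 1 gives exactly h = [5, 0, 5] (h[1] = 0 is the target).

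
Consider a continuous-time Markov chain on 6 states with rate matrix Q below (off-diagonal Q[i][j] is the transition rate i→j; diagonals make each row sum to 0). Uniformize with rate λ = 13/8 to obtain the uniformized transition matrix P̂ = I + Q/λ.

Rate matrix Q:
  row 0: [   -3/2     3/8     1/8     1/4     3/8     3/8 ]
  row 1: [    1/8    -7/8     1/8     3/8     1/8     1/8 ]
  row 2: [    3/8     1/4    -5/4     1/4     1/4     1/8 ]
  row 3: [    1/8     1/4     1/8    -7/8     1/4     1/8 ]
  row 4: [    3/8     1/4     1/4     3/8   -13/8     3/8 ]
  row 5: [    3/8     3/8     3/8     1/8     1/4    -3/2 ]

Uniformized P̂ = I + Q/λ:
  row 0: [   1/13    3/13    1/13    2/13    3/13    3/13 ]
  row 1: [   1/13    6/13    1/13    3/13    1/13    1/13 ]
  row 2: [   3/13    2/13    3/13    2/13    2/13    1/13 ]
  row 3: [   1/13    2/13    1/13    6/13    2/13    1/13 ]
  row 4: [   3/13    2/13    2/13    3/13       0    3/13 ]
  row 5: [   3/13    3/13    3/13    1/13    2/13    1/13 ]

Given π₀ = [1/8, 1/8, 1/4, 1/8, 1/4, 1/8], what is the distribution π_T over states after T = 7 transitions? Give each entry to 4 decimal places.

t=0: π = [0.1250, 0.1250, 0.2500, 0.1250, 0.2500, 0.1250]
t=1: π = [0.1731, 0.2115, 0.1538, 0.2115, 0.1154, 0.1346]
t=2: π = [0.1391, 0.2426, 0.1302, 0.2337, 0.1331, 0.1213]
t=3: π = [0.1361, 0.2485, 0.1259, 0.2453, 0.1254, 0.1188]
t=4: π = [0.1339, 0.2499, 0.1242, 0.2490, 0.1259, 0.1172]
t=5: π = [0.1334, 0.2501, 0.1237, 0.2503, 0.1255, 0.1169]
t=6: π = [0.1333, 0.2500, 0.1236, 0.2508, 0.1256, 0.1168]
t=7: π = [0.1332, 0.2500, 0.1236, 0.2509, 0.1255, 0.1167]

π = [0.1332, 0.2500, 0.1236, 0.2509, 0.1255, 0.1167]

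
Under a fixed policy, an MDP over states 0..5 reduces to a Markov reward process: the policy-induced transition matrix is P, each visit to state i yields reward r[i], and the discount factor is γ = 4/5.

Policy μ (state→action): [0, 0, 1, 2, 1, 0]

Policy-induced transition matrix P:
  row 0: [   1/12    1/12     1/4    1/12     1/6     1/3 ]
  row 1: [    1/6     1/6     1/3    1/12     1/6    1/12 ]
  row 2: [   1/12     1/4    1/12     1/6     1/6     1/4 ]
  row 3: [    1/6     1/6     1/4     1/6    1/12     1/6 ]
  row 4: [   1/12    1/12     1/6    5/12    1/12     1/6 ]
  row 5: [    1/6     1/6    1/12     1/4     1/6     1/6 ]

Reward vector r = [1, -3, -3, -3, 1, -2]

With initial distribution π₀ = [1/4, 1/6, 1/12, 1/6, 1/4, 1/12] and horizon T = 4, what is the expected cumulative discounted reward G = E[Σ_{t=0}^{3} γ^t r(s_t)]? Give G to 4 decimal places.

G = -4.3587

t=0: π = [0.2500, 0.1667, 0.0833, 0.1667, 0.2500, 0.0833], E[r] = -0.9167, γ^t·E[r] = -0.916667, running G = -0.916667
t=1: π = [0.1181, 0.1319, 0.2153, 0.2014, 0.1319, 0.2014], E[r] = -1.7986, γ^t·E[r] = -1.438889, running G = -2.355556
t=2: π = [0.1279, 0.1638, 0.1806, 0.1956, 0.1389, 0.1933], E[r] = -1.7396, γ^t·E[r] = -1.113333, running G = -3.468889
t=3: π = [0.1294, 0.1595, 0.1898, 0.1932, 0.1388, 0.1894], E[r] = -1.7379, γ^t·E[r] = -0.889802, running G = -4.358691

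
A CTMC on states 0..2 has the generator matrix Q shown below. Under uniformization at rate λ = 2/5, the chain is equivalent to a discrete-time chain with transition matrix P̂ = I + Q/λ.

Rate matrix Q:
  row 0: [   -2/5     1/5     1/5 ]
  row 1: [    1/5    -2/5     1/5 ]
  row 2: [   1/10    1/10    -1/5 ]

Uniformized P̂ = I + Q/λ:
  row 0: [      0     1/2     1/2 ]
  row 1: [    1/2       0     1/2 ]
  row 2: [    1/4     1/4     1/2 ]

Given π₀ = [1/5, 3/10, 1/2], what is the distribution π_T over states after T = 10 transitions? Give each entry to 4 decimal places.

π = [0.2500, 0.2500, 0.5000]

t=0: π = [0.2000, 0.3000, 0.5000]
t=1: π = [0.2750, 0.2250, 0.5000]
t=2: π = [0.2375, 0.2625, 0.5000]
t=3: π = [0.2563, 0.2438, 0.5000]
t=4: π = [0.2469, 0.2531, 0.5000]
t=5: π = [0.2516, 0.2484, 0.5000]
t=6: π = [0.2492, 0.2508, 0.5000]
t=7: π = [0.2504, 0.2496, 0.5000]
t=8: π = [0.2498, 0.2502, 0.5000]
t=9: π = [0.2501, 0.2499, 0.5000]
t=10: π = [0.2500, 0.2500, 0.5000]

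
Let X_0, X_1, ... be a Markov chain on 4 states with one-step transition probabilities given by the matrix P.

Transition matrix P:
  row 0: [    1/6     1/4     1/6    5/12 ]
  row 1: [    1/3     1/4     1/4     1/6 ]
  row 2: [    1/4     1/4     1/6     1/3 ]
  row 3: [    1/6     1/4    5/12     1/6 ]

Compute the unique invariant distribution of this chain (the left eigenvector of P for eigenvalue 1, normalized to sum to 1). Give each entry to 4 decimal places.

Balance equations π_j = Σ_i π_i·P[i][j]:
  π_0 = 1/6·π_0 + 1/3·π_1 + 1/4·π_2 + 1/6·π_3
  π_1 = 1/4·π_0 + 1/4·π_1 + 1/4·π_2 + 1/4·π_3
  π_2 = 1/6·π_0 + 1/4·π_1 + 1/6·π_2 + 5/12·π_3
  normalize: π_0 + π_1 + π_2 + π_3 = 1
Solving the linear system gives exactly π = [14/61, 1/4, 31/122, 65/244].

π = [0.2295, 0.2500, 0.2541, 0.2664]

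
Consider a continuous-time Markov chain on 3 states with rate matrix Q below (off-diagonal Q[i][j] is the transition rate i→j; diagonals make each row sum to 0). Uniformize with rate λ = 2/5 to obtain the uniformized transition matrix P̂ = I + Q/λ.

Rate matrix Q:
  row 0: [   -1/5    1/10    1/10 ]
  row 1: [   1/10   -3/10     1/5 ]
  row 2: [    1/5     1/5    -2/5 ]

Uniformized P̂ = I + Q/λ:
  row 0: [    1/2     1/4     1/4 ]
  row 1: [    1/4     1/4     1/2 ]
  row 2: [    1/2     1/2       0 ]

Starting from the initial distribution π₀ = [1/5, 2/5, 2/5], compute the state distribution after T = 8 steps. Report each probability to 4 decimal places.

t=0: π = [0.2000, 0.4000, 0.4000]
t=1: π = [0.4000, 0.3500, 0.2500]
t=2: π = [0.4125, 0.3125, 0.2750]
t=3: π = [0.4219, 0.3188, 0.2594]
t=4: π = [0.4203, 0.3148, 0.2648]
t=5: π = [0.4213, 0.3162, 0.2625]
t=6: π = [0.4209, 0.3156, 0.2634]
t=7: π = [0.4211, 0.3159, 0.2630]
t=8: π = [0.4210, 0.3158, 0.2632]

π = [0.4210, 0.3158, 0.2632]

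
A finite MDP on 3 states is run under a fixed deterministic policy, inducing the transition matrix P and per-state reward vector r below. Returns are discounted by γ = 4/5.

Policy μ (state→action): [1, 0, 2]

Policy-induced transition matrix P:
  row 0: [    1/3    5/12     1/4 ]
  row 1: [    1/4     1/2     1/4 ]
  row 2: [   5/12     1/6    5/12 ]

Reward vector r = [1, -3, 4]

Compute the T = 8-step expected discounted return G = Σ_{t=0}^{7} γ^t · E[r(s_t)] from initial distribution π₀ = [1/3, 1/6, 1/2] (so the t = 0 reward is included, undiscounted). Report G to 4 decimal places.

G = 3.4755

t=0: π = [0.3333, 0.1667, 0.5000], E[r] = 1.8333, γ^t·E[r] = 1.833333, running G = 1.833333
t=1: π = [0.3611, 0.3056, 0.3333], E[r] = 0.7778, γ^t·E[r] = 0.622222, running G = 2.455556
t=2: π = [0.3356, 0.3588, 0.3056], E[r] = 0.4815, γ^t·E[r] = 0.308148, running G = 2.763704
t=3: π = [0.3289, 0.3702, 0.3009], E[r] = 0.4221, γ^t·E[r] = 0.216099, running G = 2.979802
t=4: π = [0.3276, 0.3723, 0.3002], E[r] = 0.4113, γ^t·E[r] = 0.168481, running G = 3.148283
t=5: π = [0.3273, 0.3727, 0.3000], E[r] = 0.4095, γ^t·E[r] = 0.134175, running G = 3.282458
t=6: π = [0.3273, 0.3727, 0.3000], E[r] = 0.4092, γ^t·E[r] = 0.107257, running G = 3.389716
t=7: π = [0.3273, 0.3727, 0.3000], E[r] = 0.4091, γ^t·E[r] = 0.085795, running G = 3.475511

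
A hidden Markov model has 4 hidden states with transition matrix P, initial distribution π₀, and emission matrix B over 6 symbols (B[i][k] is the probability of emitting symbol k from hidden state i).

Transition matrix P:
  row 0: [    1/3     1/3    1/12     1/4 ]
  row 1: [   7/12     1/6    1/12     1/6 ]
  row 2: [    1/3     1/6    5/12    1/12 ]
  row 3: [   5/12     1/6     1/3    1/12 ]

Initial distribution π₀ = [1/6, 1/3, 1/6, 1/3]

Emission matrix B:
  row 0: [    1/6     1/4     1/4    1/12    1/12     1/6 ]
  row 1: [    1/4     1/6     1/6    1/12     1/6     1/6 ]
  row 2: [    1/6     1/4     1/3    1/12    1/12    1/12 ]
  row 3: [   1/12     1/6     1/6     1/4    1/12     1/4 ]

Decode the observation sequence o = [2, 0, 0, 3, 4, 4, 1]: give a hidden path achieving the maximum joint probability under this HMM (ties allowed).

path = [0, 1, 0, 3, 0, 1, 0]

t=0: δ = [4.167e-02, 5.556e-02, 5.556e-02, 5.556e-02]  (obs o_0=2)
t=1: δ = [5.401e-03, 3.472e-03, 3.858e-03, 8.681e-04]  ψ = [1, 0, 2, 0]  (obs o_1=0)
t=2: δ = [3.376e-04, 4.501e-04, 2.679e-04, 1.125e-04]  ψ = [1, 0, 2, 0]  (obs o_2=0)
t=3: δ = [2.188e-05, 9.377e-06, 9.303e-06, 2.110e-05]  ψ = [1, 0, 2, 0]  (obs o_3=3)
t=4: δ = [7.326e-07, 1.216e-06, 5.861e-07, 4.558e-07]  ψ = [3, 0, 3, 0]  (obs o_4=4)
t=5: δ = [5.909e-08, 4.070e-08, 2.035e-08, 1.688e-08]  ψ = [1, 0, 2, 1]  (obs o_5=4)
t=6: δ = [5.935e-09, 3.283e-09, 2.120e-09, 2.462e-09]  ψ = [1, 0, 2, 0]  (obs o_6=1)
backtrack: best end state = 0; path = [0, 1, 0, 3, 0, 1, 0]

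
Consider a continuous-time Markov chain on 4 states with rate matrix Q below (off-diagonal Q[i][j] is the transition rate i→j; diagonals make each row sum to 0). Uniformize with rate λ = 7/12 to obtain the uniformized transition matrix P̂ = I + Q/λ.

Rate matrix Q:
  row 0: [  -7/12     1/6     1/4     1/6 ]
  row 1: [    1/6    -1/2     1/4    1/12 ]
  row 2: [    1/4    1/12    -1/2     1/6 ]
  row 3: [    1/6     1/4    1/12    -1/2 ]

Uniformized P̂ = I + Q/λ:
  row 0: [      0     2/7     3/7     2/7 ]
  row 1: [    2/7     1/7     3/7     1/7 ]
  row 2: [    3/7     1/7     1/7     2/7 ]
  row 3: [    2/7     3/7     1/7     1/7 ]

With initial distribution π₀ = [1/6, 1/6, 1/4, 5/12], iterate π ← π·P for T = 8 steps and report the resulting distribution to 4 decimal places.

t=0: π = [0.1667, 0.1667, 0.2500, 0.4167]
t=1: π = [0.2738, 0.2857, 0.2381, 0.2024]
t=2: π = [0.2415, 0.2398, 0.3027, 0.2160]
t=3: π = [0.2600, 0.2391, 0.2804, 0.2206]
t=4: π = [0.2515, 0.2430, 0.2854, 0.2200]
t=5: π = [0.2546, 0.2417, 0.2841, 0.2196]
t=6: π = [0.2536, 0.2420, 0.2847, 0.2198]
t=7: π = [0.2539, 0.2419, 0.2844, 0.2197]
t=8: π = [0.2538, 0.2419, 0.2845, 0.2198]

π = [0.2538, 0.2419, 0.2845, 0.2198]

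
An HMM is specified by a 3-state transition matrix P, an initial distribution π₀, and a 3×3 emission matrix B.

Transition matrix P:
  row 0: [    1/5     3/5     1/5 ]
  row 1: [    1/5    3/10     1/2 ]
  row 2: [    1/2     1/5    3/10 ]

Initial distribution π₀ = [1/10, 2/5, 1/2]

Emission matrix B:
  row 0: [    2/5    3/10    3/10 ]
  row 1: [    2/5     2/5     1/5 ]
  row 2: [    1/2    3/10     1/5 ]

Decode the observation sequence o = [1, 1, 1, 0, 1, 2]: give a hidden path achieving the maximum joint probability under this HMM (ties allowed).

path = [2, 0, 1, 2, 0, 1]

t=0: δ = [3.000e-02, 1.600e-01, 1.500e-01]  (obs o_0=1)
t=1: δ = [2.250e-02, 1.920e-02, 2.400e-02]  ψ = [2, 1, 1]  (obs o_1=1)
t=2: δ = [3.600e-03, 5.400e-03, 2.880e-03]  ψ = [2, 0, 1]  (obs o_2=1)
t=3: δ = [5.760e-04, 8.640e-04, 1.350e-03]  ψ = [2, 0, 1]  (obs o_3=0)
t=4: δ = [2.025e-04, 1.382e-04, 1.296e-04]  ψ = [2, 0, 1]  (obs o_4=1)
t=5: δ = [1.944e-05, 2.430e-05, 1.382e-05]  ψ = [2, 0, 1]  (obs o_5=2)
backtrack: best end state = 1; path = [2, 0, 1, 2, 0, 1]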